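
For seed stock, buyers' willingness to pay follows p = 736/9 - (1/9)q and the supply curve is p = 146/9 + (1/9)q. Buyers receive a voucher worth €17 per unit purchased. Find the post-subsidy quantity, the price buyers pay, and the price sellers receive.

Pre-subsidy: 736/9 - (1/9)q = 146/9 + (1/9)q gives q* = 295 and p* = 49.
With the rebate, buyers effectively pay pb = ps − 17, where ps is the price sellers receive.
On the curves, pb = 736/9 - (1/9)q and ps = 146/9 + (1/9)q; the wedge ps − pb = 17 gives 146/9 + (1/9)q − (736/9 - (1/9)q) = 17, so q' = 371.5.
Then pb = 736/9 − (1/9)·371.5 = 40.5 and ps = 146/9 + (1/9)·371.5 = 57.5.

q' = 371.5; buyers pay €40.5; sellers receive €57.5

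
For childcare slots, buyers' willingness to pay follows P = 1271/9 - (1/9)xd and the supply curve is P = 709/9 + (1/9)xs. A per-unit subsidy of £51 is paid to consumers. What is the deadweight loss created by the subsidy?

Pre-subsidy: 1271/9 - (1/9)x = 709/9 + (1/9)x gives x* = 281 and P* = 110.
With the rebate, buyers effectively pay Pb = Ps − 51, where Ps is the price sellers receive.
On the curves, Pb = 1271/9 - (1/9)x and Ps = 709/9 + (1/9)x; the wedge Ps − Pb = 51 gives 709/9 + (1/9)x − (1271/9 - (1/9)x) = 51, so x' = 510.5.
Then Pb = 1271/9 − (1/9)·510.5 = 84.5 and Ps = 709/9 + (1/9)·510.5 = 135.5.
The subsidy expands output by 510.5 − 281 = 229.5 past the efficient level; on those units the gap between marginal cost and willingness to pay runs from 0 up to 51.
DWL = ½ × 51 × 229.5 = 5852.25.

Deadweight loss = £5852.25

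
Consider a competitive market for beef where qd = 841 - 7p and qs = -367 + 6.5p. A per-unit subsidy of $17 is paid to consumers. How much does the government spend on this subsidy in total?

Pre-subsidy: 841 - 7p = -367 + 6.5p gives p* = 2416/27, q* = 5795/27.
With the rebate, buyers effectively pay pb = ps − 17, where ps is the price sellers receive.
Demand in terms of ps becomes qd = 841 − 7(ps − 17) = 960 - 7ps. Setting this equal to supply: 960 - 7ps = -367 + 6.5ps, so ps = 2654/27.
Buyers pay pb = 2654/27 − 17 = 2195/27; q' = -367 + 6.5·(2654/27) = 7342/27.
Government outlay = subsidy × quantity = 17 × 7342/27 = 124814/27.

Government cost = 124814/27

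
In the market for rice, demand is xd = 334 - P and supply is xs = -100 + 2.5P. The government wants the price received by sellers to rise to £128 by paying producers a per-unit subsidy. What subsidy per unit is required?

Required subsidy s = £14 per unit

At a seller price of 128, quantity supplied is -100 + 2.5·128 = 220.
Buyers absorb 220 only when they pay Pb with 334 − 1·Pb = 220, i.e. Pb = 114.
s = Ps − Pb = 128 − 114 = 14.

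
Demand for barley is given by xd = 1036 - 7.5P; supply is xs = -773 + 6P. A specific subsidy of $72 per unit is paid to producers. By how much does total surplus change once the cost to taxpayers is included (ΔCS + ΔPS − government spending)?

Net change in total surplus = -$8640

Pre-subsidy: 1036 - 7.5P = -773 + 6P gives P* = 134, x* = 31.
With the subsidy, sellers receive Ps = Pb + 72 for each unit, where Pb is the price buyers pay.
Supply in terms of Pb becomes xs = -773 + 6(Pb + 72) = -341 + 6Pb. Setting this equal to demand: 1036 - 7.5Pb = -341 + 6Pb, so Pb = 102.
Sellers receive Ps = 102 + 72 = 174; x' = 1036 − 7.5·102 = 271.
ΔCS = ½(31 + 271)(134 − 102) = 4832; ΔPS = ½(31 + 271)(174 − 134) = 6040.
Government spending = 72 × 271 = 19512.
Net change = 4832 + 6040 − 19512 = -8640. The loss equals the DWL triangle ½·72·240.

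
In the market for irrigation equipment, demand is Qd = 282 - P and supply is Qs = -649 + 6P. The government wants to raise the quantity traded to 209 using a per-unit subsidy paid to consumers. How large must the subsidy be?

At Q = 209, invert demand for the buyer price: Pb = (282 − 209)/1 = 73; invert supply for the seller price: Ps = (209 − (-649))/6 = 143.
The subsidy must fill the gap: s = Ps − Pb = 143 − 73 = 70.

Required subsidy s = 70 per unit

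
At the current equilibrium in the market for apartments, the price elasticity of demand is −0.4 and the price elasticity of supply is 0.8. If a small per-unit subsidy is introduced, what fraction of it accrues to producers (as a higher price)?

Producer share = 1/3

For a small subsidy around the equilibrium, the benefit split depends on the relative slopes, which at a point are proportional to the elasticities.
Buyer share = εs/(εs + |εd|) = 0.8/(0.8 + 0.4) = 2/3; seller share = |εd|/(εs + |εd|) = 1/3.
So producers capture 1/3 of the subsidy.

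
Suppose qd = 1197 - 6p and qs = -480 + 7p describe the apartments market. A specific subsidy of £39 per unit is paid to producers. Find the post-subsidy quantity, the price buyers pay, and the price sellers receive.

q' = 549; buyers pay £108; sellers receive £147

Pre-subsidy: 1197 - 6p = -480 + 7p gives p* = 129, q* = 423.
With the subsidy, sellers receive ps = pb + 39 for each unit, where pb is the price buyers pay.
Supply in terms of pb becomes qs = -480 + 7(pb + 39) = -207 + 7pb. Setting this equal to demand: 1197 - 6pb = -207 + 7pb, so pb = 108.
Sellers receive ps = 108 + 39 = 147; q' = 1197 − 6·108 = 549.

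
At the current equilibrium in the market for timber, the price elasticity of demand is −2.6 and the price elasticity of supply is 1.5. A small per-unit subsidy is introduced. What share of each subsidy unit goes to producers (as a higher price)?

For a small subsidy around the equilibrium, the benefit split depends on the relative slopes, which at a point are proportional to the elasticities.
Buyer share = εs/(εs + |εd|) = 1.5/(1.5 + 2.6) = 15/41; seller share = |εd|/(εs + |εd|) = 26/41.
So producers capture 26/41 of the subsidy.

Producer share = 26/41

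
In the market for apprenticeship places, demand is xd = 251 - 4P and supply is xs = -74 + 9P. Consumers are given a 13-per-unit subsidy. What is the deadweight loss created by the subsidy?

Pre-subsidy: 251 - 4P = -74 + 9P gives P* = 25, x* = 151.
With the rebate, buyers effectively pay Pb = Ps − 13, where Ps is the price sellers receive.
Demand in terms of Ps becomes xd = 251 − 4(Ps − 13) = 303 - 4Ps. Setting this equal to supply: 303 - 4Ps = -74 + 9Ps, so Ps = 29.
Buyers pay Pb = 29 − 13 = 16; x' = -74 + 9·29 = 187.
The subsidy expands output by 187 − 151 = 36 past the efficient level; on those units the gap between marginal cost and willingness to pay runs from 0 up to 13.
DWL = ½ × 13 × 36 = 234.

Deadweight loss = 234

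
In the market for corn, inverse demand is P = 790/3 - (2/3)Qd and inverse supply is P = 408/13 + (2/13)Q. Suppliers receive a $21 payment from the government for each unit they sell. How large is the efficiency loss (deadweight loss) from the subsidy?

Deadweight loss = $268.734375

Pre-subsidy: 790/3 - (2/3)Q = 408/13 + (2/13)Q gives Q* = 282.6875 and P* = 74.875.
With the subsidy, sellers receive Ps = Pb + 21 for each unit, where Pb is the price buyers pay.
On the curves, Pb = 790/3 - (2/3)Q and Ps = 408/13 + (2/13)Q; the wedge Ps − Pb = 21 gives 408/13 + (2/13)Q − (790/3 - (2/3)Q) = 21, so Q' = 308.28125.
Then Pb = 790/3 − (2/3)·308.28125 = 57.8125 and Ps = 408/13 + (2/13)·308.28125 = 78.8125.
The subsidy expands output by 308.28125 − 282.6875 = 25.59375 past the efficient level; on those units the gap between marginal cost and willingness to pay runs from 0 up to 21.
DWL = ½ × 21 × 25.59375 = 268.734375.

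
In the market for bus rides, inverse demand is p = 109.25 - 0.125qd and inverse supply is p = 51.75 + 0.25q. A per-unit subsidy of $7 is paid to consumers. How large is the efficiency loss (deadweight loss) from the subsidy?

Deadweight loss = 196/3

Pre-subsidy: 109.25 - 0.125q = 51.75 + 0.25q gives q* = 460/3 and p* = 1081/12.
With the rebate, buyers effectively pay pb = ps − 7, where ps is the price sellers receive.
On the curves, pb = 109.25 - 0.125q and ps = 51.75 + 0.25q; the wedge ps − pb = 7 gives 51.75 + 0.25q − (109.25 - 0.125q) = 7, so q' = 172.
Then pb = 109.25 − 0.125·172 = 87.75 and ps = 51.75 + 0.25·172 = 94.75.
The subsidy expands output by 172 − 460/3 = 56/3 past the efficient level; on those units the gap between marginal cost and willingness to pay runs from 0 up to 7.
DWL = ½ × 7 × 56/3 = 196/3.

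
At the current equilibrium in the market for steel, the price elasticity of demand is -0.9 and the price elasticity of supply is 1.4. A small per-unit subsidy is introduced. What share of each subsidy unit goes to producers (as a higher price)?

Producer share = 9/23

For a small subsidy around the equilibrium, the benefit split depends on the relative slopes, which at a point are proportional to the elasticities.
Buyer share = εs/(εs + |εd|) = 1.4/(1.4 + 0.9) = 14/23; seller share = |εd|/(εs + |εd|) = 9/23.
So producers capture 9/23 of the subsidy.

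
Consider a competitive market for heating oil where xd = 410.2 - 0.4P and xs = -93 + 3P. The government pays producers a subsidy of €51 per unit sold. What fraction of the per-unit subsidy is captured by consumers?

Pre-subsidy: 410.2 - 0.4P = -93 + 3P gives P* = 148, x* = 351.
With the subsidy, sellers receive Ps = Pb + 51 for each unit, where Pb is the price buyers pay.
Supply in terms of Pb becomes xs = -93 + 3(Pb + 51) = 60 + 3Pb. Setting this equal to demand: 410.2 - 0.4Pb = 60 + 3Pb, so Pb = 103.
Sellers receive Ps = 103 + 51 = 154; x' = 410.2 − 0.4·103 = 369.
Buyers' price falls by P* − Pb = 148 − 103 = 45; sellers' price rises by Ps − P* = 154 − 148 = 6.
So consumers capture 45/51 = 15/17 of each unit of subsidy.

Consumer share = 15/17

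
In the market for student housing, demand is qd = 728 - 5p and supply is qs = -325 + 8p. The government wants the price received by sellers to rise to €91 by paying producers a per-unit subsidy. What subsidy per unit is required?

Required subsidy s = €26 per unit

At a seller price of 91, quantity supplied is -325 + 8·91 = 403.
Buyers absorb 403 only when they pay pb with 728 − 5·pb = 403, i.e. pb = 65.
s = ps − pb = 91 − 65 = 26.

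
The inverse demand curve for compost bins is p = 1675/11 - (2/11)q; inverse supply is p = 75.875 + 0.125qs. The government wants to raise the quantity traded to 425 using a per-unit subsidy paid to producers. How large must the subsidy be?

At q = 425, from the demand curve buyers pay pb = 1675/11 − (2/11)·425 = 75; from the supply curve sellers need ps = 75.875 + 0.125·425 = 129.
The subsidy must fill the gap: s = ps − pb = 129 − 75 = 54.

Required subsidy s = 54 per unit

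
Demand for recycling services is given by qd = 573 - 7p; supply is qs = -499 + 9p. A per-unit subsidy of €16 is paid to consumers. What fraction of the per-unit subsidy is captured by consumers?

Consumer share = 0.5625

Pre-subsidy: 573 - 7p = -499 + 9p gives p* = 67, q* = 104.
With the rebate, buyers effectively pay pb = ps − 16, where ps is the price sellers receive.
Demand in terms of ps becomes qd = 573 − 7(ps − 16) = 685 - 7ps. Setting this equal to supply: 685 - 7ps = -499 + 9ps, so ps = 74.
Buyers pay pb = 74 − 16 = 58; q' = -499 + 9·74 = 167.
Buyers' price falls by p* − pb = 67 − 58 = 9; sellers' price rises by ps − p* = 74 − 67 = 7.
So consumers capture 9/16 = 0.5625 of each unit of subsidy.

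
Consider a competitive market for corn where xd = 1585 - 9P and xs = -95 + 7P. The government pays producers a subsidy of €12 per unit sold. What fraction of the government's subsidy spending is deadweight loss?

Pre-subsidy: 1585 - 9P = -95 + 7P gives P* = 105, x* = 640.
With the subsidy, sellers receive Ps = Pb + 12 for each unit, where Pb is the price buyers pay.
Supply in terms of Pb becomes xs = -95 + 7(Pb + 12) = -11 + 7Pb. Setting this equal to demand: 1585 - 9Pb = -11 + 7Pb, so Pb = 99.75.
Sellers receive Ps = 99.75 + 12 = 111.75; x' = 1585 − 9·99.75 = 687.25.
ΔCS = ½(640 + 687.25)(105 − 99.75) = 3484.03125; ΔPS = ½(640 + 687.25)(111.75 − 105) = 4479.46875.
Government spending = 12 × 687.25 = 8247.
DWL = ½ × 12 × (687.25 − 640) = 283.5; fraction = 283.5 / 8247 = 189/5498.

DWL / government spending = 189/5498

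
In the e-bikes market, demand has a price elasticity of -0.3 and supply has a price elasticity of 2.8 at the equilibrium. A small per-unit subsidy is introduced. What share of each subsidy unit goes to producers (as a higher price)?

For a small subsidy around the equilibrium, the benefit split depends on the relative slopes, which at a point are proportional to the elasticities.
Buyer share = εs/(εs + |εd|) = 2.8/(2.8 + 0.3) = 28/31; seller share = |εd|/(εs + |εd|) = 3/31.
So producers capture 3/31 of the subsidy.

Producer share = 3/31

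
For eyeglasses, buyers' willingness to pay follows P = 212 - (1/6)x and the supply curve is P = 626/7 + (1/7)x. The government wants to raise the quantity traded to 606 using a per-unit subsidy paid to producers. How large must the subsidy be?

At x = 606, from the demand curve buyers pay Pb = 212 − (1/6)·606 = 111; from the supply curve sellers need Ps = 626/7 + (1/7)·606 = 176.
The subsidy must fill the gap: s = Ps − Pb = 176 − 111 = 65.

Required subsidy s = 65 per unit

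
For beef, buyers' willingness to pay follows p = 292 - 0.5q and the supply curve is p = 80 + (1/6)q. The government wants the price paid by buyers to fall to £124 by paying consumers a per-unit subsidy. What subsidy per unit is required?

Required subsidy s = £12 per unit

At a buyer price of 124, quantity demanded is 584 − 2·124 = 336.
Sellers supply 336 only when they receive ps = 80 + (1/6)·336 = 136.
s = ps − pb = 136 − 124 = 12.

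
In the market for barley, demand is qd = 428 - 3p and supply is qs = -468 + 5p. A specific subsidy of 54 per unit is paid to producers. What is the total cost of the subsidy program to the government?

Pre-subsidy: 428 - 3p = -468 + 5p gives p* = 112, q* = 92.
With the subsidy, sellers receive ps = pb + 54 for each unit, where pb is the price buyers pay.
Supply in terms of pb becomes qs = -468 + 5(pb + 54) = -198 + 5pb. Setting this equal to demand: 428 - 3pb = -198 + 5pb, so pb = 78.25.
Sellers receive ps = 78.25 + 54 = 132.25; q' = 428 − 3·78.25 = 193.25.
Government outlay = subsidy × quantity = 54 × 193.25 = 10435.5.

Government cost = 10435.5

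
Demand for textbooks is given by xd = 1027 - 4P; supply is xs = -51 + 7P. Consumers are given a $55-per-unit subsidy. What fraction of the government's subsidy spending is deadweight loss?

DWL / government spending = 14/155

Pre-subsidy: 1027 - 4P = -51 + 7P gives P* = 98, x* = 635.
With the rebate, buyers effectively pay Pb = Ps − 55, where Ps is the price sellers receive.
Demand in terms of Ps becomes xd = 1027 − 4(Ps − 55) = 1247 - 4Ps. Setting this equal to supply: 1247 - 4Ps = -51 + 7Ps, so Ps = 118.
Buyers pay Pb = 118 − 55 = 63; x' = -51 + 7·118 = 775.
ΔCS = ½(635 + 775)(98 − 63) = 24675; ΔPS = ½(635 + 775)(118 − 98) = 14100.
Government spending = 55 × 775 = 42625.
DWL = ½ × 55 × (775 − 635) = 3850; fraction = 3850 / 42625 = 14/155.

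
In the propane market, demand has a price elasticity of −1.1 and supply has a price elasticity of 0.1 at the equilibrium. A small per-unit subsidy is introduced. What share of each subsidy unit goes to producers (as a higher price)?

For a small subsidy around the equilibrium, the benefit split depends on the relative slopes, which at a point are proportional to the elasticities.
Buyer share = εs/(εs + |εd|) = 0.1/(0.1 + 1.1) = 1/12; seller share = |εd|/(εs + |εd|) = 11/12.
So producers capture 11/12 of the subsidy.

Producer share = 11/12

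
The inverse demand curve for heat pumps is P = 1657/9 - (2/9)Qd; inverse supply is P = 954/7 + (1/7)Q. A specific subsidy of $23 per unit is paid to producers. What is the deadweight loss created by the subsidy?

Deadweight loss = $724.5

Pre-subsidy: 1657/9 - (2/9)Q = 954/7 + (1/7)Q gives Q* = 131 and P* = 155.
With the subsidy, sellers receive Ps = Pb + 23 for each unit, where Pb is the price buyers pay.
On the curves, Pb = 1657/9 - (2/9)Q and Ps = 954/7 + (1/7)Q; the wedge Ps − Pb = 23 gives 954/7 + (1/7)Q − (1657/9 - (2/9)Q) = 23, so Q' = 194.
Then Pb = 1657/9 − (2/9)·194 = 141 and Ps = 954/7 + (1/7)·194 = 164.
The subsidy expands output by 194 − 131 = 63 past the efficient level; on those units the gap between marginal cost and willingness to pay runs from 0 up to 23.
DWL = ½ × 23 × 63 = 724.5.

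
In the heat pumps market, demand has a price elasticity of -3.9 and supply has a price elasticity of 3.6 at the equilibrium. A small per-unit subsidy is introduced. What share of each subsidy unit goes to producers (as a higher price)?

For a small subsidy around the equilibrium, the benefit split depends on the relative slopes, which at a point are proportional to the elasticities.
Buyer share = εs/(εs + |εd|) = 3.6/(3.6 + 3.9) = 0.48; seller share = |εd|/(εs + |εd|) = 0.52.
So producers capture 0.52 of the subsidy.

Producer share = 0.52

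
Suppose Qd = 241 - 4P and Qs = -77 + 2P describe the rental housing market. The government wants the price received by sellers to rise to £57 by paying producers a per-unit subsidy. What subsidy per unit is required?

Required subsidy s = £6 per unit

At a seller price of 57, quantity supplied is -77 + 2·57 = 37.
Buyers absorb 37 only when they pay Pb with 241 − 4·Pb = 37, i.e. Pb = 51.
s = Ps − Pb = 57 − 51 = 6.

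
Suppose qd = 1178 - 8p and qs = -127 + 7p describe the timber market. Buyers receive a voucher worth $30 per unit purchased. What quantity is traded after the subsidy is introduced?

q' = 594

Pre-subsidy: 1178 - 8p = -127 + 7p gives p* = 87, q* = 482.
With the rebate, buyers effectively pay pb = ps − 30, where ps is the price sellers receive.
Demand in terms of ps becomes qd = 1178 − 8(ps − 30) = 1418 - 8ps. Setting this equal to supply: 1418 - 8ps = -127 + 7ps, so ps = 103.
Buyers pay pb = 103 − 30 = 73; q' = -127 + 7·103 = 594.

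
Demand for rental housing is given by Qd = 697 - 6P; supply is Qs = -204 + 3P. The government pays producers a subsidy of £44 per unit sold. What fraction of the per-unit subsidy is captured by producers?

Producer share = 2/3

Pre-subsidy: 697 - 6P = -204 + 3P gives P* = 901/9, Q* = 289/3.
With the subsidy, sellers receive Ps = Pb + 44 for each unit, where Pb is the price buyers pay.
Supply in terms of Pb becomes Qs = -204 + 3(Pb + 44) = -72 + 3Pb. Setting this equal to demand: 697 - 6Pb = -72 + 3Pb, so Pb = 769/9.
Sellers receive Ps = 769/9 + 44 = 1165/9; Q' = 697 − 6·(769/9) = 553/3.
Buyers' price falls by P* − Pb = 901/9 − 769/9 = 44/3; sellers' price rises by Ps − P* = 1165/9 − 901/9 = 88/3.
So producers capture (88/3)/44 = 2/3 of each unit of subsidy.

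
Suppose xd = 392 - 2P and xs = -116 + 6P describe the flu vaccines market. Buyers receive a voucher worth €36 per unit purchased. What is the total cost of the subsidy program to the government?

Government cost = €11484

Pre-subsidy: 392 - 2P = -116 + 6P gives P* = 63.5, x* = 265.
With the rebate, buyers effectively pay Pb = Ps − 36, where Ps is the price sellers receive.
Demand in terms of Ps becomes xd = 392 − 2(Ps − 36) = 464 - 2Ps. Setting this equal to supply: 464 - 2Ps = -116 + 6Ps, so Ps = 72.5.
Buyers pay Pb = 72.5 − 36 = 36.5; x' = -116 + 6·72.5 = 319.
Government outlay = subsidy × quantity = 36 × 319 = 11484.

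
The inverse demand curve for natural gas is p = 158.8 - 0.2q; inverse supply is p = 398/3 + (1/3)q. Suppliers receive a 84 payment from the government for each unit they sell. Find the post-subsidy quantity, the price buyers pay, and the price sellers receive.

q' = 206.5; buyers pay 117.5; sellers receive 201.5

Pre-subsidy: 158.8 - 0.2q = 398/3 + (1/3)q gives q* = 49 and p* = 149.
With the subsidy, sellers receive ps = pb + 84 for each unit, where pb is the price buyers pay.
On the curves, pb = 158.8 - 0.2q and ps = 398/3 + (1/3)q; the wedge ps − pb = 84 gives 398/3 + (1/3)q − (158.8 - 0.2q) = 84, so q' = 206.5.
Then pb = 158.8 − 0.2·206.5 = 117.5 and ps = 398/3 + (1/3)·206.5 = 201.5.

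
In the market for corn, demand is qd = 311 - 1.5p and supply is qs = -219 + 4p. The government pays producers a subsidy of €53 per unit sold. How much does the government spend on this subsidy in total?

Government cost = 130751/11

Pre-subsidy: 311 - 1.5p = -219 + 4p gives p* = 1060/11, q* = 1831/11.
With the subsidy, sellers receive ps = pb + 53 for each unit, where pb is the price buyers pay.
Supply in terms of pb becomes qs = -219 + 4(pb + 53) = -7 + 4pb. Setting this equal to demand: 311 - 1.5pb = -7 + 4pb, so pb = 636/11.
Sellers receive ps = 636/11 + 53 = 1219/11; q' = 311 − 1.5·(636/11) = 2467/11.
Government outlay = subsidy × quantity = 53 × 2467/11 = 130751/11.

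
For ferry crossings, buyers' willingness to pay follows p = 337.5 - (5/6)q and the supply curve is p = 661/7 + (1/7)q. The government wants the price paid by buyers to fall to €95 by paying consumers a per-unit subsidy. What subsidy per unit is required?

At a buyer price of 95, quantity demanded is 405 − 1.2·95 = 291.
Sellers supply 291 only when they receive ps = 661/7 + (1/7)·291 = 136.
s = ps − pb = 136 − 95 = 41.

Required subsidy s = €41 per unit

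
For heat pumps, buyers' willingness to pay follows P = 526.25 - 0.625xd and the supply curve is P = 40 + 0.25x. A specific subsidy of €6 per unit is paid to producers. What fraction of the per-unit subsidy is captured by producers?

Producer share = 2/7

Pre-subsidy: 526.25 - 0.625x = 40 + 0.25x gives x* = 3890/7 and P* = 2505/14.
With the subsidy, sellers receive Ps = Pb + 6 for each unit, where Pb is the price buyers pay.
On the curves, Pb = 526.25 - 0.625x and Ps = 40 + 0.25x; the wedge Ps − Pb = 6 gives 40 + 0.25x − (526.25 - 0.625x) = 6, so x' = 3938/7.
Then Pb = 526.25 − 0.625·(3938/7) = 2445/14 and Ps = 40 + 0.25·(3938/7) = 2529/14.
Buyers' price falls by P* − Pb = 2505/14 − 2445/14 = 30/7; sellers' price rises by Ps − P* = 2529/14 − 2505/14 = 12/7.
So producers capture (12/7)/6 = 2/7 of each unit of subsidy.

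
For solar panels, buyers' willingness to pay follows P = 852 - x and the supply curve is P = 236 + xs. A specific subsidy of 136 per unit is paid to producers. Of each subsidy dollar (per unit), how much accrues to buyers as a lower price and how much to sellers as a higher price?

Pre-subsidy: 852 - x = 236 + x gives x* = 308 and P* = 544.
With the subsidy, sellers receive Ps = Pb + 136 for each unit, where Pb is the price buyers pay.
On the curves, Pb = 852 - x and Ps = 236 + x; the wedge Ps − Pb = 136 gives 236 + x − (852 - x) = 136, so x' = 376.
Then Pb = 852 − 1·376 = 476 and Ps = 236 + 1·376 = 612.
Buyers' price falls by P* − Pb = 544 − 476 = 68; sellers' price rises by Ps − P* = 612 − 544 = 68.

Buyers gain 68 per unit; sellers gain 68 per unit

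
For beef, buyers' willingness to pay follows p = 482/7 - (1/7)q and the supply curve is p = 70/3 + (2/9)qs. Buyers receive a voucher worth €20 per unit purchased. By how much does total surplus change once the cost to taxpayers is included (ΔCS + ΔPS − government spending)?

Pre-subsidy: 482/7 - (1/7)q = 70/3 + (2/9)q gives q* = 2868/23 and p* = 1174/23.
With the rebate, buyers effectively pay pb = ps − 20, where ps is the price sellers receive.
On the curves, pb = 482/7 - (1/7)q and ps = 70/3 + (2/9)q; the wedge ps − pb = 20 gives 70/3 + (2/9)q − (482/7 - (1/7)q) = 20, so q' = 4128/23.
Then pb = 482/7 − (1/7)·(4128/23) = 994/23 and ps = 70/3 + (2/9)·(4128/23) = 1454/23.
ΔCS = ½(2868/23 + 4128/23)(1174/23 − 994/23) = 629640/529; ΔPS = ½(2868/23 + 4128/23)(1454/23 − 1174/23) = 979440/529.
Government spending = 20 × 4128/23 = 82560/23.
Net change = 629640/529 + 979440/529 − 82560/23 = -12600/23. The loss equals the DWL triangle ½·20·1260/23.

Net change in total surplus = -12600/23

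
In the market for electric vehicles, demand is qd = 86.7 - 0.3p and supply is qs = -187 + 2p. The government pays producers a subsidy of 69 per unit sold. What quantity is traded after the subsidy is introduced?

Pre-subsidy: 86.7 - 0.3p = -187 + 2p gives p* = 119, q* = 51.
With the subsidy, sellers receive ps = pb + 69 for each unit, where pb is the price buyers pay.
Supply in terms of pb becomes qs = -187 + 2(pb + 69) = -49 + 2pb. Setting this equal to demand: 86.7 - 0.3pb = -49 + 2pb, so pb = 59.
Sellers receive ps = 59 + 69 = 128; q' = 86.7 − 0.3·59 = 69.

q' = 69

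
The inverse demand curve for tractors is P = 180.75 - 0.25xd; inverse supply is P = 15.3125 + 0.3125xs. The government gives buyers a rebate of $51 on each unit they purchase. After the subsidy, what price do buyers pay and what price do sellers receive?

Buyers pay 761/9; sellers receive 1220/9

Pre-subsidy: 180.75 - 0.25x = 15.3125 + 0.3125x gives x* = 2647/9 and P* = 965/9.
With the rebate, buyers effectively pay Pb = Ps − 51, where Ps is the price sellers receive.
On the curves, Pb = 180.75 - 0.25x and Ps = 15.3125 + 0.3125x; the wedge Ps − Pb = 51 gives 15.3125 + 0.3125x − (180.75 - 0.25x) = 51, so x' = 3463/9.
Then Pb = 180.75 − 0.25·(3463/9) = 761/9 and Ps = 15.3125 + 0.3125·(3463/9) = 1220/9.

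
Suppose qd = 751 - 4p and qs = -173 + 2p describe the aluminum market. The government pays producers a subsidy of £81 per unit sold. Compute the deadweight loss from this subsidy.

Deadweight loss = £4374

Pre-subsidy: 751 - 4p = -173 + 2p gives p* = 154, q* = 135.
With the subsidy, sellers receive ps = pb + 81 for each unit, where pb is the price buyers pay.
Supply in terms of pb becomes qs = -173 + 2(pb + 81) = -11 + 2pb. Setting this equal to demand: 751 - 4pb = -11 + 2pb, so pb = 127.
Sellers receive ps = 127 + 81 = 208; q' = 751 − 4·127 = 243.
The subsidy expands output by 243 − 135 = 108 past the efficient level; on those units the gap between marginal cost and willingness to pay runs from 0 up to 81.
DWL = ½ × 81 × 108 = 4374.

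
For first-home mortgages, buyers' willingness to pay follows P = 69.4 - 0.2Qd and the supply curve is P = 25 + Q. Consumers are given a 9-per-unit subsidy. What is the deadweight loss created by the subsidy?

Pre-subsidy: 69.4 - 0.2Q = 25 + Q gives Q* = 37 and P* = 62.
With the rebate, buyers effectively pay Pb = Ps − 9, where Ps is the price sellers receive.
On the curves, Pb = 69.4 - 0.2Q and Ps = 25 + Q; the wedge Ps − Pb = 9 gives 25 + Q − (69.4 - 0.2Q) = 9, so Q' = 44.5.
Then Pb = 69.4 − 0.2·44.5 = 60.5 and Ps = 25 + 1·44.5 = 69.5.
The subsidy expands output by 44.5 − 37 = 7.5 past the efficient level; on those units the gap between marginal cost and willingness to pay runs from 0 up to 9.
DWL = ½ × 9 × 7.5 = 33.75.

Deadweight loss = 33.75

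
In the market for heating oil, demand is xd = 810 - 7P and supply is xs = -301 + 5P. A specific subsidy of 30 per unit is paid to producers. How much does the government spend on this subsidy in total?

Pre-subsidy: 810 - 7P = -301 + 5P gives P* = 1111/12, x* = 1943/12.
With the subsidy, sellers receive Ps = Pb + 30 for each unit, where Pb is the price buyers pay.
Supply in terms of Pb becomes xs = -301 + 5(Pb + 30) = -151 + 5Pb. Setting this equal to demand: 810 - 7Pb = -151 + 5Pb, so Pb = 961/12.
Sellers receive Ps = 961/12 + 30 = 1321/12; x' = 810 − 7·(961/12) = 2993/12.
Government outlay = subsidy × quantity = 30 × 2993/12 = 7482.5.

Government cost = 7482.5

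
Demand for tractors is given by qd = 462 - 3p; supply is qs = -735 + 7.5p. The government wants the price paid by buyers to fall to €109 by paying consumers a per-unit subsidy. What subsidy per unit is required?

At a buyer price of 109, quantity demanded is 462 − 3·109 = 135.
Sellers supply 135 only when they receive ps with -735 + 7.5·ps = 135, i.e. ps = 116.
s = ps − pb = 116 − 109 = 7.

Required subsidy s = €7 per unit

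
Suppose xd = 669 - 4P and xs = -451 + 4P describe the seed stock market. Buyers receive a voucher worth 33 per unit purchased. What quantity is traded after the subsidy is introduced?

Pre-subsidy: 669 - 4P = -451 + 4P gives P* = 140, x* = 109.
With the rebate, buyers effectively pay Pb = Ps − 33, where Ps is the price sellers receive.
Demand in terms of Ps becomes xd = 669 − 4(Ps − 33) = 801 - 4Ps. Setting this equal to supply: 801 - 4Ps = -451 + 4Ps, so Ps = 156.5.
Buyers pay Pb = 156.5 − 33 = 123.5; x' = -451 + 4·156.5 = 175.

x' = 175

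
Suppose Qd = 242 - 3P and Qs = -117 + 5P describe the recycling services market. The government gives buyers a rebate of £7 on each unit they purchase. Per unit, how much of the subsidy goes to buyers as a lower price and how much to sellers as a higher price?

Pre-subsidy: 242 - 3P = -117 + 5P gives P* = 44.875, Q* = 107.375.
With the rebate, buyers effectively pay Pb = Ps − 7, where Ps is the price sellers receive.
Demand in terms of Ps becomes Qd = 242 − 3(Ps − 7) = 263 - 3Ps. Setting this equal to supply: 263 - 3Ps = -117 + 5Ps, so Ps = 47.5.
Buyers pay Pb = 47.5 − 7 = 40.5; Q' = -117 + 5·47.5 = 120.5.
Buyers' price falls by P* − Pb = 44.875 − 40.5 = 4.375; sellers' price rises by Ps − P* = 47.5 − 44.875 = 2.625.

Buyers gain £4.375 per unit; sellers gain £2.625 per unit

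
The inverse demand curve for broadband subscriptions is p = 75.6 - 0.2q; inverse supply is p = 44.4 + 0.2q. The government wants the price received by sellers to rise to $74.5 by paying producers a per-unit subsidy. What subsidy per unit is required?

Required subsidy s = $29 per unit

At a seller price of 74.5, quantity supplied is -222 + 5·74.5 = 150.5.
Buyers absorb 150.5 only when they pay pb = 75.6 − 0.2·150.5 = 45.5.
s = ps − pb = 74.5 − 45.5 = 29.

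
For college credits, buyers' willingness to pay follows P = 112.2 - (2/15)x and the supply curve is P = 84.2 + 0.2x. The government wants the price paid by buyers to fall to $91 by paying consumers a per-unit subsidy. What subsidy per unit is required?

Required subsidy s = $25 per unit

At a buyer price of 91, quantity demanded is 841.5 − 7.5·91 = 159.
Sellers supply 159 only when they receive Ps = 84.2 + 0.2·159 = 116.
s = Ps − Pb = 116 − 91 = 25.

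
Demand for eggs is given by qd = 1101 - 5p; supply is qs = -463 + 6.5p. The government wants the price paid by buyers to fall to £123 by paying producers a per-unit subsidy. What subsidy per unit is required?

At a buyer price of 123, quantity demanded is 1101 − 5·123 = 486.
Sellers supply 486 only when they receive ps with -463 + 6.5·ps = 486, i.e. ps = 146.
s = ps − pb = 146 − 123 = 23.

Required subsidy s = £23 per unit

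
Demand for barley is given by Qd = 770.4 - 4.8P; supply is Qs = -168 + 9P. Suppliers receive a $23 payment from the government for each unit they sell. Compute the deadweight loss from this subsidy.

Pre-subsidy: 770.4 - 4.8P = -168 + 9P gives P* = 68, Q* = 444.
With the subsidy, sellers receive Ps = Pb + 23 for each unit, where Pb is the price buyers pay.
Supply in terms of Pb becomes Qs = -168 + 9(Pb + 23) = 39 + 9Pb. Setting this equal to demand: 770.4 - 4.8Pb = 39 + 9Pb, so Pb = 53.
Sellers receive Ps = 53 + 23 = 76; Q' = 770.4 − 4.8·53 = 516.
The subsidy expands output by 516 − 444 = 72 past the efficient level; on those units the gap between marginal cost and willingness to pay runs from 0 up to 23.
DWL = ½ × 23 × 72 = 828.

Deadweight loss = $828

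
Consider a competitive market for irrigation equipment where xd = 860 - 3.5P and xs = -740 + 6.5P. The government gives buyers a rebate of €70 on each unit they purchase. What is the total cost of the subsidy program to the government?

Government cost = €32147.5

Pre-subsidy: 860 - 3.5P = -740 + 6.5P gives P* = 160, x* = 300.
With the rebate, buyers effectively pay Pb = Ps − 70, where Ps is the price sellers receive.
Demand in terms of Ps becomes xd = 860 − 3.5(Ps − 70) = 1105 - 3.5Ps. Setting this equal to supply: 1105 - 3.5Ps = -740 + 6.5Ps, so Ps = 184.5.
Buyers pay Pb = 184.5 − 70 = 114.5; x' = -740 + 6.5·184.5 = 459.25.
Government outlay = subsidy × quantity = 70 × 459.25 = 32147.5.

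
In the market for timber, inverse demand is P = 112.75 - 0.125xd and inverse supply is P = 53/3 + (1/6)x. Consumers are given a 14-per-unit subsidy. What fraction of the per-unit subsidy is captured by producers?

Pre-subsidy: 112.75 - 0.125x = 53/3 + (1/6)x gives x* = 326 and P* = 72.
With the rebate, buyers effectively pay Pb = Ps − 14, where Ps is the price sellers receive.
On the curves, Pb = 112.75 - 0.125x and Ps = 53/3 + (1/6)x; the wedge Ps − Pb = 14 gives 53/3 + (1/6)x − (112.75 - 0.125x) = 14, so x' = 374.
Then Pb = 112.75 − 0.125·374 = 66 and Ps = 53/3 + (1/6)·374 = 80.
Buyers' price falls by P* − Pb = 72 − 66 = 6; sellers' price rises by Ps − P* = 80 − 72 = 8.
So producers capture 8/14 = 4/7 of each unit of subsidy.

Producer share = 4/7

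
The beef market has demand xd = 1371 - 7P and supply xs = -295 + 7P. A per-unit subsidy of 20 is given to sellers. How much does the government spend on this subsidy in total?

Pre-subsidy: 1371 - 7P = -295 + 7P gives P* = 119, x* = 538.
With the subsidy, sellers receive Ps = Pb + 20 for each unit, where Pb is the price buyers pay.
Supply in terms of Pb becomes xs = -295 + 7(Pb + 20) = -155 + 7Pb. Setting this equal to demand: 1371 - 7Pb = -155 + 7Pb, so Pb = 109.
Sellers receive Ps = 109 + 20 = 129; x' = 1371 − 7·109 = 608.
Government outlay = subsidy × quantity = 20 × 608 = 12160.

Government cost = 12160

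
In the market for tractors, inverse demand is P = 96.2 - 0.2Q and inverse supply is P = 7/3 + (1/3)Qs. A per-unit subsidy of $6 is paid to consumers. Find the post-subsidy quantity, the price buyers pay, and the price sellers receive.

Pre-subsidy: 96.2 - 0.2Q = 7/3 + (1/3)Q gives Q* = 176 and P* = 61.
With the rebate, buyers effectively pay Pb = Ps − 6, where Ps is the price sellers receive.
On the curves, Pb = 96.2 - 0.2Q and Ps = 7/3 + (1/3)Q; the wedge Ps − Pb = 6 gives 7/3 + (1/3)Q − (96.2 - 0.2Q) = 6, so Q' = 187.25.
Then Pb = 96.2 − 0.2·187.25 = 58.75 and Ps = 7/3 + (1/3)·187.25 = 64.75.

Q' = 187.25; buyers pay $58.75; sellers receive $64.75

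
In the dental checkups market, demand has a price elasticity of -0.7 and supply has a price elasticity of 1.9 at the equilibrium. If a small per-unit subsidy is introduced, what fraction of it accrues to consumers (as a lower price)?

Consumer share = 19/26

For a small subsidy around the equilibrium, the benefit split depends on the relative slopes, which at a point are proportional to the elasticities.
Buyer share = εs/(εs + |εd|) = 1.9/(1.9 + 0.7) = 19/26; seller share = |εd|/(εs + |εd|) = 7/26.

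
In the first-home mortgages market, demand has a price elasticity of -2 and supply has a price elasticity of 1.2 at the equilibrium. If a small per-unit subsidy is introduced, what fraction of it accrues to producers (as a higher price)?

For a small subsidy around the equilibrium, the benefit split depends on the relative slopes, which at a point are proportional to the elasticities.
Buyer share = εs/(εs + |εd|) = 1.2/(1.2 + 2) = 0.375; seller share = |εd|/(εs + |εd|) = 0.625.
So producers capture 0.625 of the subsidy.

Producer share = 0.625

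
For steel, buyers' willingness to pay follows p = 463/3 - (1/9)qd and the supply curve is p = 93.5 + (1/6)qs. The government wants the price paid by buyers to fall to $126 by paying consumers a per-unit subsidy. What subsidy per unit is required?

Required subsidy s = $10 per unit

At a buyer price of 126, quantity demanded is 1389 − 9·126 = 255.
Sellers supply 255 only when they receive ps = 93.5 + (1/6)·255 = 136.
s = ps − pb = 136 − 126 = 10.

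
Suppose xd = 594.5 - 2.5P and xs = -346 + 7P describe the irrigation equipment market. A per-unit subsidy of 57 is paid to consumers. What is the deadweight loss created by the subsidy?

Deadweight loss = 2992.5

Pre-subsidy: 594.5 - 2.5P = -346 + 7P gives P* = 99, x* = 347.
With the rebate, buyers effectively pay Pb = Ps − 57, where Ps is the price sellers receive.
Demand in terms of Ps becomes xd = 594.5 − 2.5(Ps − 57) = 737 - 2.5Ps. Setting this equal to supply: 737 - 2.5Ps = -346 + 7Ps, so Ps = 114.
Buyers pay Pb = 114 − 57 = 57; x' = -346 + 7·114 = 452.
The subsidy expands output by 452 − 347 = 105 past the efficient level; on those units the gap between marginal cost and willingness to pay runs from 0 up to 57.
DWL = ½ × 57 × 105 = 2992.5.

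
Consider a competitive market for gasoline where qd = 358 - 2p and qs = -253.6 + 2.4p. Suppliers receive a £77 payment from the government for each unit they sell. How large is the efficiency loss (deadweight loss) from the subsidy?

Pre-subsidy: 358 - 2p = -253.6 + 2.4p gives p* = 139, q* = 80.
With the subsidy, sellers receive ps = pb + 77 for each unit, where pb is the price buyers pay.
Supply in terms of pb becomes qs = -253.6 + 2.4(pb + 77) = -68.8 + 2.4pb. Setting this equal to demand: 358 - 2pb = -68.8 + 2.4pb, so pb = 97.
Sellers receive ps = 97 + 77 = 174; q' = 358 − 2·97 = 164.
The subsidy expands output by 164 − 80 = 84 past the efficient level; on those units the gap between marginal cost and willingness to pay runs from 0 up to 77.
DWL = ½ × 77 × 84 = 3234.

Deadweight loss = £3234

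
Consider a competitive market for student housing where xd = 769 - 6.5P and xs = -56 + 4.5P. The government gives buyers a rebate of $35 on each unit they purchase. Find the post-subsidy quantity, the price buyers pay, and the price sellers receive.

x' = 16481/44; buyers pay 1335/22; sellers receive 2105/22

Pre-subsidy: 769 - 6.5P = -56 + 4.5P gives P* = 75, x* = 281.5.
With the rebate, buyers effectively pay Pb = Ps − 35, where Ps is the price sellers receive.
Demand in terms of Ps becomes xd = 769 − 6.5(Ps − 35) = 996.5 - 6.5Ps. Setting this equal to supply: 996.5 - 6.5Ps = -56 + 4.5Ps, so Ps = 2105/22.
Buyers pay Pb = 2105/22 − 35 = 1335/22; x' = -56 + 4.5·(2105/22) = 16481/44.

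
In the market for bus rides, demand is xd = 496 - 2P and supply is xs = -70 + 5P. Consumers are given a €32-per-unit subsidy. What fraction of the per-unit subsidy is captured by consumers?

Pre-subsidy: 496 - 2P = -70 + 5P gives P* = 566/7, x* = 2340/7.
With the rebate, buyers effectively pay Pb = Ps − 32, where Ps is the price sellers receive.
Demand in terms of Ps becomes xd = 496 − 2(Ps − 32) = 560 - 2Ps. Setting this equal to supply: 560 - 2Ps = -70 + 5Ps, so Ps = 90.
Buyers pay Pb = 90 − 32 = 58; x' = -70 + 5·90 = 380.
Buyers' price falls by P* − Pb = 566/7 − 58 = 160/7; sellers' price rises by Ps − P* = 90 − 566/7 = 64/7.
So consumers capture (160/7)/32 = 5/7 of each unit of subsidy.

Consumer share = 5/7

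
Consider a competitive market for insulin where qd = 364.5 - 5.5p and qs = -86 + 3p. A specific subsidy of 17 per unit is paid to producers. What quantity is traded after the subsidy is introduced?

Pre-subsidy: 364.5 - 5.5p = -86 + 3p gives p* = 53, q* = 73.
With the subsidy, sellers receive ps = pb + 17 for each unit, where pb is the price buyers pay.
Supply in terms of pb becomes qs = -86 + 3(pb + 17) = -35 + 3pb. Setting this equal to demand: 364.5 - 5.5pb = -35 + 3pb, so pb = 47.
Sellers receive ps = 47 + 17 = 64; q' = 364.5 − 5.5·47 = 106.

q' = 106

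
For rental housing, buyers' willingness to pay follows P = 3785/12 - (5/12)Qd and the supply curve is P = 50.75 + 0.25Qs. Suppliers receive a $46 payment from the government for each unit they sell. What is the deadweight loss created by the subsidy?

Deadweight loss = $1587

Pre-subsidy: 3785/12 - (5/12)Q = 50.75 + 0.25Q gives Q* = 397 and P* = 150.
With the subsidy, sellers receive Ps = Pb + 46 for each unit, where Pb is the price buyers pay.
On the curves, Pb = 3785/12 - (5/12)Q and Ps = 50.75 + 0.25Q; the wedge Ps − Pb = 46 gives 50.75 + 0.25Q − (3785/12 - (5/12)Q) = 46, so Q' = 466.
Then Pb = 3785/12 − (5/12)·466 = 121.25 and Ps = 50.75 + 0.25·466 = 167.25.
The subsidy expands output by 466 − 397 = 69 past the efficient level; on those units the gap between marginal cost and willingness to pay runs from 0 up to 46.
DWL = ½ × 46 × 69 = 1587.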